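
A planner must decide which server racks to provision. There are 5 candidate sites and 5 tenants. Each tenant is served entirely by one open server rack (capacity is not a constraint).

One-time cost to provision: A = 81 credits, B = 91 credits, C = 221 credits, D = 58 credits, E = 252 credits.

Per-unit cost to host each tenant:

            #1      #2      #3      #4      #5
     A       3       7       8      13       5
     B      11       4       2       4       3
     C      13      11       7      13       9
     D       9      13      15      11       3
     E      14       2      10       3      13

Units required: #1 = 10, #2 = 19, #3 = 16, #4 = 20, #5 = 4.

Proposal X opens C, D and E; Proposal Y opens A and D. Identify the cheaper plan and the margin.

Proposal Y is cheaper by 181.

Proposal X: {C, D, E}: #1→D 9·10=90, #2→E 2·19=38, #3→C 7·16=112, #4→E 3·20=60, #5→D 3·4=12. Service 312; fixed 531; total 843.
Proposal Y: {A, D}: #1→A 3·10=30, #2→A 7·19=133, #3→A 8·16=128, #4→D 11·20=220, #5→D 3·4=12. Service 523; fixed 139; total 662.
Difference: |843 − 662| = 181.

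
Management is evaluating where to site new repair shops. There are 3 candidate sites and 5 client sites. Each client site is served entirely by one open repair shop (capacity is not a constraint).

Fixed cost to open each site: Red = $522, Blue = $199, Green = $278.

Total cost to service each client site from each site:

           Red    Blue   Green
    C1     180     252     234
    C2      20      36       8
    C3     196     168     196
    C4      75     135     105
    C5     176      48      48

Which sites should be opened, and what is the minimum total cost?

For any fixed open set, each client site goes to its cheapest open site; total = fixed + service.
{Blue}: C1→Blue 252, C2→Blue 36, C3→Blue 168, C4→Blue 135, C5→Blue 48. Service 639; fixed 199; total 838.
{Green}: service 591 + fixed 278 = 869
{Blue, Green}: C1→Green 234, C2→Green 8, C3→Blue 168, C4→Green 105, C5→Blue 48. Service 563; fixed 477; total 1040.
{Red, Blue, Green}: service 479 + fixed 999 = 1478
No other subset beats 838.

Open Blue only; minimum total cost 838.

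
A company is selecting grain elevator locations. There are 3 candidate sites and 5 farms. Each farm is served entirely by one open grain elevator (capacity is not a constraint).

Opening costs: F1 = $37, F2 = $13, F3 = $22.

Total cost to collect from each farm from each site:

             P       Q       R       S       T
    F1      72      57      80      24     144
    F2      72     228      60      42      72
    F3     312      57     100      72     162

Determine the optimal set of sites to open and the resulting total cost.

Open F1 and F2; minimum total cost 335.

For any fixed open set, each farm goes to its cheapest open site; total = fixed + service.
{F1, F2}: P→F1 72, Q→F1 57, R→F2 60, S→F1 24, T→F2 72. Service 285; fixed 50; total 335.
{F2, F3}: P→F2 72, Q→F3 57, R→F2 60, S→F2 42, T→F2 72. Service 303; fixed 35; total 338.
{F1, F2, F3}: P→F1 72, Q→F1 57, R→F2 60, S→F1 24, T→F2 72. Service 285; fixed 72; total 357.
{F2}: P→F2 72, Q→F2 228, R→F2 60, S→F2 42, T→F2 72. Service 474; fixed 13; total 487.
(All 7 nonempty subsets were checked; F1 and F2 is lowest.)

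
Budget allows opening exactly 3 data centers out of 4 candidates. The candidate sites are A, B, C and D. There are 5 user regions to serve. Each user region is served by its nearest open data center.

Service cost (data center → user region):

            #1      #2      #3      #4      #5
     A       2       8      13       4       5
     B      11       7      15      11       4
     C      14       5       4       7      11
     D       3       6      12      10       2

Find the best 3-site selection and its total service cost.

Choose A, C and D; total service cost 17.

With exactly 3 open, each user region uses its cheapest among the chosen.
{A, C, D}: #1→A 2, #2→C 5, #3→C 4, #4→A 4, #5→D 2. Service cost 17.
{A, B, C}: service cost 19
{B, C, D}: service cost 21
Among all 4 size-3 choices, {A, C, D} is lowest.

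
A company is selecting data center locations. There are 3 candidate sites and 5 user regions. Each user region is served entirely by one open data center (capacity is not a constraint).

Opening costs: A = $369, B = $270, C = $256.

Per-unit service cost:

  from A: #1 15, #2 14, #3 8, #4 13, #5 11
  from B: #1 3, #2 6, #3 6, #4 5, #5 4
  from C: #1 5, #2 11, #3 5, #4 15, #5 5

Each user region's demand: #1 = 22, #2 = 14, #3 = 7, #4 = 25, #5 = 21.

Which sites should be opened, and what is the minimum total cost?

For any fixed open set, each user region goes to its cheapest open site; total = fixed + service.
{B}: #1→B 3·22=66, #2→B 6·14=84, #3→B 6·7=42, #4→B 5·25=125, #5→B 4·21=84. Service 401; fixed 270; total 671.
{B, C}: #1→B 3·22=66, #2→B 6·14=84, #3→C 5·7=35, #4→B 5·25=125, #5→B 4·21=84. Service 394; fixed 526; total 920.
{C}: service 779 + fixed 256 = 1035
{A, B, C}: #1→B 3·22=66, #2→B 6·14=84, #3→C 5·7=35, #4→B 5·25=125, #5→B 4·21=84. Service 394; fixed 895; total 1289.
No other subset beats 671.

Open B only; minimum total cost 671.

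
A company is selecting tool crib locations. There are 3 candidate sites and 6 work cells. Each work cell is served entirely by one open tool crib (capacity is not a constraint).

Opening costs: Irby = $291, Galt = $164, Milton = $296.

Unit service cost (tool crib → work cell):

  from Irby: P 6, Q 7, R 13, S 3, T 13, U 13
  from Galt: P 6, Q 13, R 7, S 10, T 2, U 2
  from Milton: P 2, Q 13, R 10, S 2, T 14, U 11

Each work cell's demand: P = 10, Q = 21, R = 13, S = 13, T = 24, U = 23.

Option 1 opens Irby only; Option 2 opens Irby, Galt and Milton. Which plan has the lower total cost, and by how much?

Option 1: {Irby}: P→Irby 6·10=60, Q→Irby 7·21=147, R→Irby 13·13=169, S→Irby 3·13=39, T→Irby 13·24=312, U→Irby 13·23=299. Service 1026; fixed 291; total 1317.
Option 2: {Irby, Galt, Milton}: P→Milton 2·10=20, Q→Irby 7·21=147, R→Galt 7·13=91, S→Milton 2·13=26, T→Galt 2·24=48, U→Galt 2·23=46. Service 378; fixed 751; total 1129.
Difference: |1317 − 1129| = 188.

Option 2 is cheaper by 188.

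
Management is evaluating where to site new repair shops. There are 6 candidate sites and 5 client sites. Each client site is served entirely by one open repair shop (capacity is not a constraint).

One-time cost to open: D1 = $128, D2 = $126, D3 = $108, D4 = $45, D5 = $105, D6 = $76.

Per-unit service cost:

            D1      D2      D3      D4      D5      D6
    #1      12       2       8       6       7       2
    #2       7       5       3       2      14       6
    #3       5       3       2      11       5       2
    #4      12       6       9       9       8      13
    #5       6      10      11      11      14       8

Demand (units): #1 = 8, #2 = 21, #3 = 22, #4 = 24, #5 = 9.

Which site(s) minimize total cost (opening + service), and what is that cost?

For any fixed open set, each client site goes to its cheapest open site; total = fixed + service.
{D4, D6}: #1→D6 2·8=16, #2→D4 2·21=42, #3→D6 2·22=44, #4→D4 9·24=216, #5→D6 8·9=72. Service 390; fixed 121; total 511.
{D2, D4}: #1→D2 2·8=16, #2→D4 2·21=42, #3→D2 3·22=66, #4→D2 6·24=144, #5→D2 10·9=90. Service 358; fixed 171; total 529.
{D2}: service 421 + fixed 126 = 547
{D1, D2, D3, D4, D5, D6}: #1→D2 2·8=16, #2→D4 2·21=42, #3→D3 2·22=44, #4→D2 6·24=144, #5→D1 6·9=54. Service 300; fixed 588; total 888.
No other subset beats 511.

Open D4 and D6; minimum total cost 511.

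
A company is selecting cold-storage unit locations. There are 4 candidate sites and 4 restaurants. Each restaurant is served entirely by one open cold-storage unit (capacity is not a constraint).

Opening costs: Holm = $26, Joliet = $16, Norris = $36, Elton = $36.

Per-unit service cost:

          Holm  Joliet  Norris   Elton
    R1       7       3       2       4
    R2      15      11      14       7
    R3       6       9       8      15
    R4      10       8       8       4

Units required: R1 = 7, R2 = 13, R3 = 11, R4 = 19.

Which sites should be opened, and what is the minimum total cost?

Open Holm and Elton; minimum total cost 323.

For any fixed open set, each restaurant goes to its cheapest open site; total = fixed + service.
{Holm, Elton}: R1→Elton 4·7=28, R2→Elton 7·13=91, R3→Holm 6·11=66, R4→Elton 4·19=76. Service 261; fixed 62; total 323.
{Holm, Joliet, Elton}: R1→Joliet 3·7=21, R2→Elton 7·13=91, R3→Holm 6·11=66, R4→Elton 4·19=76. Service 254; fixed 78; total 332.
{Joliet, Elton}: service 287 + fixed 52 = 339
{Holm, Joliet, Norris, Elton}: service 247 + fixed 114 = 361
No other subset beats 323.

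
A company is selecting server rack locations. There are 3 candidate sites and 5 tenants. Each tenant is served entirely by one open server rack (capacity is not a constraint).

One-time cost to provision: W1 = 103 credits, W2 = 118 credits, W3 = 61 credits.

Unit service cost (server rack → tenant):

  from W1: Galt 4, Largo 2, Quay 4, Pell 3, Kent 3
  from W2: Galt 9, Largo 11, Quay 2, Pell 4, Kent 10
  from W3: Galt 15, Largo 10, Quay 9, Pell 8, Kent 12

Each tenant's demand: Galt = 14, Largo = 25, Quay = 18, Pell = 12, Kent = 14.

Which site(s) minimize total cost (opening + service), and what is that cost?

For any fixed open set, each tenant goes to its cheapest open site; total = fixed + service.
{W1}: Galt→W1 4·14=56, Largo→W1 2·25=50, Quay→W1 4·18=72, Pell→W1 3·12=36, Kent→W1 3·14=42. Service 256; fixed 103; total 359.
{W1, W3}: service 256 + fixed 164 = 420
{W1, W2}: service 220 + fixed 221 = 441
{W1, W2, W3}: Galt→W1 4·14=56, Largo→W1 2·25=50, Quay→W2 2·18=36, Pell→W1 3·12=36, Kent→W1 3·14=42. Service 220; fixed 282; total 502.
(All 7 nonempty subsets were checked; W1 only is lowest.)

Open W1 only; minimum total cost 359.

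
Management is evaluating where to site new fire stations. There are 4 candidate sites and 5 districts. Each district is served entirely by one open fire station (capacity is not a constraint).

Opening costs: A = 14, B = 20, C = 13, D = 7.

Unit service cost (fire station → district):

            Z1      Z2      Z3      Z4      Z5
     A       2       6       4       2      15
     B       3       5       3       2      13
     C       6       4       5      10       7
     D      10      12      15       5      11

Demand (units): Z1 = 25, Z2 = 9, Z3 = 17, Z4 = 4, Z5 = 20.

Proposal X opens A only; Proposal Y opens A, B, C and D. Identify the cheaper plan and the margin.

Proposal X: {A}: Z1→A 2·25=50, Z2→A 6·9=54, Z3→A 4·17=68, Z4→A 2·4=8, Z5→A 15·20=300. Service 480; fixed 14; total 494.
Proposal Y: {A, B, C, D}: Z1→A 2·25=50, Z2→C 4·9=36, Z3→B 3·17=51, Z4→A 2·4=8, Z5→C 7·20=140. Service 285; fixed 54; total 339.
Difference: |494 − 339| = 155.

Proposal Y is cheaper by 155.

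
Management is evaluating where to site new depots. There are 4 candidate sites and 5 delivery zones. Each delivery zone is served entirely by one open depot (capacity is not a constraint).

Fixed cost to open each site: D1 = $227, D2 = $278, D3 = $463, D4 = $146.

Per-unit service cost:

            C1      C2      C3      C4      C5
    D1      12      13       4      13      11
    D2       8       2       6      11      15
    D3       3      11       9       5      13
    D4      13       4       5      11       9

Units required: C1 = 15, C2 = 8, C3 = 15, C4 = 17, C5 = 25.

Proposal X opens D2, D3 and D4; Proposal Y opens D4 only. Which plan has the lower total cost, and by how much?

Proposal Y is cheaper by 473.

Proposal X: {D2, D3, D4}: C1→D3 3·15=45, C2→D2 2·8=16, C3→D4 5·15=75, C4→D3 5·17=85, C5→D4 9·25=225. Service 446; fixed 887; total 1333.
Proposal Y: {D4}: C1→D4 13·15=195, C2→D4 4·8=32, C3→D4 5·15=75, C4→D4 11·17=187, C5→D4 9·25=225. Service 714; fixed 146; total 860.
Difference: |1333 − 860| = 473.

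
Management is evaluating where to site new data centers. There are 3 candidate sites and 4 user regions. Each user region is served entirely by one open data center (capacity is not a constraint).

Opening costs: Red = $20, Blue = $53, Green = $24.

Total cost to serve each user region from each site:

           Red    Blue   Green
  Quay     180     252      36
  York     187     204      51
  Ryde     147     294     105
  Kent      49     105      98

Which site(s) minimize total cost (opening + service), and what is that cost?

Open Red and Green; minimum total cost 285.

For any fixed open set, each user region goes to its cheapest open site; total = fixed + service.
{Red, Green}: Quay→Green 36, York→Green 51, Ryde→Green 105, Kent→Red 49. Service 241; fixed 44; total 285.
{Green}: service 290 + fixed 24 = 314
{Red, Blue, Green}: service 241 + fixed 97 = 338
{Red}: Quay→Red 180, York→Red 187, Ryde→Red 147, Kent→Red 49. Service 563; fixed 20; total 583.
No other subset beats 285.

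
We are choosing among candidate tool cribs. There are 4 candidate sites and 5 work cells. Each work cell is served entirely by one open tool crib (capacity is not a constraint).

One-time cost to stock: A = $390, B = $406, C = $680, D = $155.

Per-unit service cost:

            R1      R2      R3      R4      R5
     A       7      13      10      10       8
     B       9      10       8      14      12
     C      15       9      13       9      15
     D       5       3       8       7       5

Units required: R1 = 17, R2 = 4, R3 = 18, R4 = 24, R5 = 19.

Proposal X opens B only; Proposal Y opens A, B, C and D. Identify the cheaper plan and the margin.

Proposal X is cheaper by 828.

Proposal X: {B}: R1→B 9·17=153, R2→B 10·4=40, R3→B 8·18=144, R4→B 14·24=336, R5→B 12·19=228. Service 901; fixed 406; total 1307.
Proposal Y: {A, B, C, D}: R1→D 5·17=85, R2→D 3·4=12, R3→B 8·18=144, R4→D 7·24=168, R5→D 5·19=95. Service 504; fixed 1631; total 2135.
Difference: |1307 − 2135| = 828.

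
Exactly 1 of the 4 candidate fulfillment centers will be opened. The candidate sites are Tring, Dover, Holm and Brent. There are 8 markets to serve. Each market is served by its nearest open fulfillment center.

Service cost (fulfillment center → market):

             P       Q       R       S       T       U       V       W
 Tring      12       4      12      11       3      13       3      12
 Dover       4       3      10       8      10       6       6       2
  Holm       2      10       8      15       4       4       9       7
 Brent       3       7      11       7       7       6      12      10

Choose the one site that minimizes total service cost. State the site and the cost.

Choose Dover only; total service cost 49.

With exactly 1 open, each market uses its cheapest among the chosen.
{Dover}: P→Dover 4, Q→Dover 3, R→Dover 10, S→Dover 8, T→Dover 10, U→Dover 6, V→Dover 6, W→Dover 2. Service cost 49.
{Holm}: service cost 59
{Brent}: service cost 63
Among all 4 size-1 choices, {Dover} is lowest.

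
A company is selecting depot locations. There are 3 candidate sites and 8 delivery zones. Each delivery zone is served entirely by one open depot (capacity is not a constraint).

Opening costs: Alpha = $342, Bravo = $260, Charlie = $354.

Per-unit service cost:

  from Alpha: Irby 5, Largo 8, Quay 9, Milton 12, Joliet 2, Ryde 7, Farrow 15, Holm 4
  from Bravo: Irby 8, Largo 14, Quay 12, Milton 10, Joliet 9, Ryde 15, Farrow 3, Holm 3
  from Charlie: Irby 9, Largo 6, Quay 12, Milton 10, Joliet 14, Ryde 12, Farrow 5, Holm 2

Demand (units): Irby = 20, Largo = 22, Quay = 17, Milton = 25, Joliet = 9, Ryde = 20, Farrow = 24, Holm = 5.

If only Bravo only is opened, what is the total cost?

Each delivery zone is assigned to its cheapest site among the open ones.
{Bravo}: Irby→Bravo 8·20=160, Largo→Bravo 14·22=308, Quay→Bravo 12·17=204, Milton→Bravo 10·25=250, Joliet→Bravo 9·9=81, Ryde→Bravo 15·20=300, Farrow→Bravo 3·24=72, Holm→Bravo 3·5=15. Service 1390; fixed 260; total 1650.

Total cost: 1650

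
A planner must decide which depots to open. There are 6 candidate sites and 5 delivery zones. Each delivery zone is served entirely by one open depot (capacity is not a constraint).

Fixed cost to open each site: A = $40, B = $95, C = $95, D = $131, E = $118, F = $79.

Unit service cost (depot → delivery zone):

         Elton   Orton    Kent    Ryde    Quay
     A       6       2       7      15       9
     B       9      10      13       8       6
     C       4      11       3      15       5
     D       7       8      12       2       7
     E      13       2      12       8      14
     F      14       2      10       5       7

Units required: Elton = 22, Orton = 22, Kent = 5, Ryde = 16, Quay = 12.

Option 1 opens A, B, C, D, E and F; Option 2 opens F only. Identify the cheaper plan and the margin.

Option 2 is cheaper by 152.

Option 1: {A, B, C, D, E, F}: Elton→C 4·22=88, Orton→A 2·22=44, Kent→C 3·5=15, Ryde→D 2·16=32, Quay→C 5·12=60. Service 239; fixed 558; total 797.
Option 2: {F}: Elton→F 14·22=308, Orton→F 2·22=44, Kent→F 10·5=50, Ryde→F 5·16=80, Quay→F 7·12=84. Service 566; fixed 79; total 645.
Difference: |797 − 645| = 152.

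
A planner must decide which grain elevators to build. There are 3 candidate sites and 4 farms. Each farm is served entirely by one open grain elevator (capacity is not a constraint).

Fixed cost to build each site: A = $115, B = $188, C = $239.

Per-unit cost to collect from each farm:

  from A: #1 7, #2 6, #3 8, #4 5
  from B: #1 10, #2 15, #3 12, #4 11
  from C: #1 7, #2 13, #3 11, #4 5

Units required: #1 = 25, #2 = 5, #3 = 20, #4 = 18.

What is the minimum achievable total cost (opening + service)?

For any fixed open set, each farm goes to its cheapest open site; total = fixed + service.
{A}: #1→A 7·25=175, #2→A 6·5=30, #3→A 8·20=160, #4→A 5·18=90. Service 455; fixed 115; total 570.
{A, B}: #1→A 7·25=175, #2→A 6·5=30, #3→A 8·20=160, #4→A 5·18=90. Service 455; fixed 303; total 758.
{C}: service 550 + fixed 239 = 789
{A, B, C}: service 455 + fixed 542 = 997
No other subset beats 570.

Minimum total cost: 570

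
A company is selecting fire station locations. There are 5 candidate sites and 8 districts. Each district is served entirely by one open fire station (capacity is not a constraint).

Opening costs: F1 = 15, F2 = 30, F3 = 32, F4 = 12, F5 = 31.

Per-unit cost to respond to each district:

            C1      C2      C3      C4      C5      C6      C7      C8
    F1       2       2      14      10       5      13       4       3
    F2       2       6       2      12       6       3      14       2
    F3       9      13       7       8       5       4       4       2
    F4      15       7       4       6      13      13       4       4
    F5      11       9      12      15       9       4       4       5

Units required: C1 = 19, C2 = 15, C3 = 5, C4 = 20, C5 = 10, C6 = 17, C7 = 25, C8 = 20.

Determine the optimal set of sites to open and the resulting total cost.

Open F1, F2 and F4; minimum total cost 496.

For any fixed open set, each district goes to its cheapest open site; total = fixed + service.
{F1, F2, F4}: C1→F1 2·19=38, C2→F1 2·15=30, C3→F2 2·5=10, C4→F4 6·20=120, C5→F1 5·10=50, C6→F2 3·17=51, C7→F1 4·25=100, C8→F2 2·20=40. Service 439; fixed 57; total 496.
{F1, F3, F4}: service 466 + fixed 59 = 525
{F1, F2, F4, F5}: service 439 + fixed 88 = 527
{F1, F2, F3, F4, F5}: service 439 + fixed 120 = 559
No other subset beats 496.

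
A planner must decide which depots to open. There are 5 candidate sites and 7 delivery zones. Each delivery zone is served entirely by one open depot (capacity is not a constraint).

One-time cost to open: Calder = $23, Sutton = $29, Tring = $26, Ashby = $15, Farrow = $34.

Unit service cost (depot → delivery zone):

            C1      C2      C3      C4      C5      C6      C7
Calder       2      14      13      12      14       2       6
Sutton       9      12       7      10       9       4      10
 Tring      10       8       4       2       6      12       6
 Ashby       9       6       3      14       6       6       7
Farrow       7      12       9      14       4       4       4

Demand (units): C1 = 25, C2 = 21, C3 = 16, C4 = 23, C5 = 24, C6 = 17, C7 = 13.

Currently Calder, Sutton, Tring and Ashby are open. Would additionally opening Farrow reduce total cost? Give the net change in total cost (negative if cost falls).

Current service cost with {Calder, Sutton, Tring, Ashby}: 526.
Adding Farrow: each delivery zone re-picks its cheapest; new service cost 452, saving 74.
Extra fixed cost: 34. Net change = 34 − 74 = -40.
(Totals: 619 → 579.)

Yes — net change −40 (cost falls by 40).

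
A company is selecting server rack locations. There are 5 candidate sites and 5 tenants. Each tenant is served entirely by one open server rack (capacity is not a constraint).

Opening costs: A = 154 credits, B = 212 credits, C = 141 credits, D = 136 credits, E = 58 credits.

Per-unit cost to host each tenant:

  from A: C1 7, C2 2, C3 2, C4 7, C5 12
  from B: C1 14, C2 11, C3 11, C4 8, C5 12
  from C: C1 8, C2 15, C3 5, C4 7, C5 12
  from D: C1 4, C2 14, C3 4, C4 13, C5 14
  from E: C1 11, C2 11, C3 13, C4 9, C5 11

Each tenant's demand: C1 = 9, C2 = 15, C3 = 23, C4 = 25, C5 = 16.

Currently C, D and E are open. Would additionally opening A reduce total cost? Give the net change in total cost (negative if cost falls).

Current service cost with {C, D, E}: 644.
Adding A: each tenant re-picks its cheapest; new service cost 463, saving 181.
Extra fixed cost: 154. Net change = 154 − 181 = -27.
(Totals: 979 → 952.)

Yes — net change −27 (cost falls by 27).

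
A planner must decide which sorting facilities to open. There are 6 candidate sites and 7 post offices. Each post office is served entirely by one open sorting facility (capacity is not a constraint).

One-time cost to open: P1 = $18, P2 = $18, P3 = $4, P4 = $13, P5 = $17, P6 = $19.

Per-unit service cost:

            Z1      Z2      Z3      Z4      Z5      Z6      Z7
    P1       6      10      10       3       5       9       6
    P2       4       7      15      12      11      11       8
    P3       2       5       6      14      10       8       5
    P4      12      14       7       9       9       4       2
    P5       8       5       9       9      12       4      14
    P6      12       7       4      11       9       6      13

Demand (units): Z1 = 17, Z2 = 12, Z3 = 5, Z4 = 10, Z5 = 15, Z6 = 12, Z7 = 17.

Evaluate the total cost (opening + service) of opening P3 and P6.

Each post office is assigned to its cheapest site among the open ones.
{P3, P6}: Z1→P3 2·17=34, Z2→P3 5·12=60, Z3→P6 4·5=20, Z4→P6 11·10=110, Z5→P6 9·15=135, Z6→P6 6·12=72, Z7→P3 5·17=85. Service 516; fixed 23; total 539.

Total cost: 539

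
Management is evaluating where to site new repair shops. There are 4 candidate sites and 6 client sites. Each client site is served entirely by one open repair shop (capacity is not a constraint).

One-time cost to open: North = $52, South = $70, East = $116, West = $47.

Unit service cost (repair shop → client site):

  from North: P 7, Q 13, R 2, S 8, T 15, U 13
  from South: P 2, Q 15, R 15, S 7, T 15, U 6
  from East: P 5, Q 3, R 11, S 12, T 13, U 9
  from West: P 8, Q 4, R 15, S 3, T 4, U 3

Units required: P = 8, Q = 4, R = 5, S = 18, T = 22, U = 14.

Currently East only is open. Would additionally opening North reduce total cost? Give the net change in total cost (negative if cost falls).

Yes — net change −65 (cost falls by 65).

Current service cost with {East}: 735.
Adding North: each client site re-picks its cheapest; new service cost 618, saving 117.
Extra fixed cost: 52. Net change = 52 − 117 = -65.
(Totals: 851 → 786.)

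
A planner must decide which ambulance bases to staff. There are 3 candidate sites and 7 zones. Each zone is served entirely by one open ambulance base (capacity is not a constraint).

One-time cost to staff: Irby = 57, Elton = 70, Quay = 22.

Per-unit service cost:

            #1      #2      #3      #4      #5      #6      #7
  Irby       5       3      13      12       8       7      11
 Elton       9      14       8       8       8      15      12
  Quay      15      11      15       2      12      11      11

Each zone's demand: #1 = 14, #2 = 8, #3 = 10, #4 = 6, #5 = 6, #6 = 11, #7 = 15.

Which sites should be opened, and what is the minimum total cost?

Open Irby and Quay; minimum total cost 605.

For any fixed open set, each zone goes to its cheapest open site; total = fixed + service.
{Irby, Quay}: #1→Irby 5·14=70, #2→Irby 3·8=24, #3→Irby 13·10=130, #4→Quay 2·6=12, #5→Irby 8·6=48, #6→Irby 7·11=77, #7→Irby 11·15=165. Service 526; fixed 79; total 605.
{Irby, Elton, Quay}: service 476 + fixed 149 = 625
{Irby, Elton}: #1→Irby 5·14=70, #2→Irby 3·8=24, #3→Elton 8·10=80, #4→Elton 8·6=48, #5→Irby 8·6=48, #6→Irby 7·11=77, #7→Irby 11·15=165. Service 512; fixed 127; total 639.
{Quay}: #1→Quay 15·14=210, #2→Quay 11·8=88, #3→Quay 15·10=150, #4→Quay 2·6=12, #5→Quay 12·6=72, #6→Quay 11·11=121, #7→Quay 11·15=165. Service 818; fixed 22; total 840.
No other subset beats 605.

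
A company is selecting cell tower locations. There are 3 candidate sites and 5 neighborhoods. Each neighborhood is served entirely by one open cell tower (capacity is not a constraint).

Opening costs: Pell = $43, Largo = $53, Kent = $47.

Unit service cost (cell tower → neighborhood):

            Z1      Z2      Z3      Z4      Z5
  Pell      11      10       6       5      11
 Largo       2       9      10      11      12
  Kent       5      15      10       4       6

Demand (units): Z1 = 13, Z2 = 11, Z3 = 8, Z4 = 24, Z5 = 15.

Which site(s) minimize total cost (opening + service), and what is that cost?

Open Largo and Kent; minimum total cost 491.

For any fixed open set, each neighborhood goes to its cheapest open site; total = fixed + service.
{Largo, Kent}: Z1→Largo 2·13=26, Z2→Largo 9·11=99, Z3→Largo 10·8=80, Z4→Kent 4·24=96, Z5→Kent 6·15=90. Service 391; fixed 100; total 491.
{Pell, Kent}: Z1→Kent 5·13=65, Z2→Pell 10·11=110, Z3→Pell 6·8=48, Z4→Kent 4·24=96, Z5→Kent 6·15=90. Service 409; fixed 90; total 499.
{Pell, Largo, Kent}: service 359 + fixed 143 = 502
{Pell}: Z1→Pell 11·13=143, Z2→Pell 10·11=110, Z3→Pell 6·8=48, Z4→Pell 5·24=120, Z5→Pell 11·15=165. Service 586; fixed 43; total 629.
(All 7 nonempty subsets were checked; Largo and Kent is lowest.)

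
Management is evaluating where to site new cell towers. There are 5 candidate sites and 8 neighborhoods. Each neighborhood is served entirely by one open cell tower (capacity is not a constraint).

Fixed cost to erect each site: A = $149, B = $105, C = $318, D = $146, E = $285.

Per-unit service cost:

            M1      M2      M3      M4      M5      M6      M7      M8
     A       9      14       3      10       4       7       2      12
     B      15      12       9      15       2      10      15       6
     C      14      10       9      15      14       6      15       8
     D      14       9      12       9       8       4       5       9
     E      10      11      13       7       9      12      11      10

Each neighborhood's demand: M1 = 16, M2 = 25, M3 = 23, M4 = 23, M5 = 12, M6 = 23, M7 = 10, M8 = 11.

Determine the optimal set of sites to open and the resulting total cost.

Open A and D; minimum total cost 1199.

For any fixed open set, each neighborhood goes to its cheapest open site; total = fixed + service.
{A, D}: M1→A 9·16=144, M2→D 9·25=225, M3→A 3·23=69, M4→D 9·23=207, M5→A 4·12=48, M6→D 4·23=92, M7→A 2·10=20, M8→D 9·11=99. Service 904; fixed 295; total 1199.
{A, B, D}: M1→A 9·16=144, M2→D 9·25=225, M3→A 3·23=69, M4→D 9·23=207, M5→B 2·12=24, M6→D 4·23=92, M7→A 2·10=20, M8→B 6·11=66. Service 847; fixed 400; total 1247.
{A, B}: service 1014 + fixed 254 = 1268
{A, B, C, D, E}: M1→A 9·16=144, M2→D 9·25=225, M3→A 3·23=69, M4→E 7·23=161, M5→B 2·12=24, M6→D 4·23=92, M7→A 2·10=20, M8→B 6·11=66. Service 801; fixed 1003; total 1804.
No other subset beats 1199.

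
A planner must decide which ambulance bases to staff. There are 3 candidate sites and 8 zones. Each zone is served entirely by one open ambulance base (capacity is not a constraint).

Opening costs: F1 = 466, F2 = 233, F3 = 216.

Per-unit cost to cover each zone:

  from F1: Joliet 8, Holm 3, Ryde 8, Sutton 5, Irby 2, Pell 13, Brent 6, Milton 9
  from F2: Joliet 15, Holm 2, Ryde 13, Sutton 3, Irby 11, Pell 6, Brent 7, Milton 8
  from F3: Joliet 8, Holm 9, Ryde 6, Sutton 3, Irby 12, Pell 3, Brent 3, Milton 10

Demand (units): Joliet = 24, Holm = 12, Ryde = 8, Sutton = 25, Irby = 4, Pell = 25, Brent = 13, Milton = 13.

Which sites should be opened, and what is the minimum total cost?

Open F3 only; minimum total cost 931.

For any fixed open set, each zone goes to its cheapest open site; total = fixed + service.
{F3}: Joliet→F3 8·24=192, Holm→F3 9·12=108, Ryde→F3 6·8=48, Sutton→F3 3·25=75, Irby→F3 12·4=48, Pell→F3 3·25=75, Brent→F3 3·13=39, Milton→F3 10·13=130. Service 715; fixed 216; total 931.
{F2, F3}: Joliet→F3 8·24=192, Holm→F2 2·12=24, Ryde→F3 6·8=48, Sutton→F2 3·25=75, Irby→F2 11·4=44, Pell→F3 3·25=75, Brent→F3 3·13=39, Milton→F2 8·13=104. Service 601; fixed 449; total 1050.
{F2}: service 952 + fixed 233 = 1185
{F1, F2, F3}: Joliet→F1 8·24=192, Holm→F2 2·12=24, Ryde→F3 6·8=48, Sutton→F2 3·25=75, Irby→F1 2·4=8, Pell→F3 3·25=75, Brent→F3 3·13=39, Milton→F2 8·13=104. Service 565; fixed 915; total 1480.
No other subset beats 931.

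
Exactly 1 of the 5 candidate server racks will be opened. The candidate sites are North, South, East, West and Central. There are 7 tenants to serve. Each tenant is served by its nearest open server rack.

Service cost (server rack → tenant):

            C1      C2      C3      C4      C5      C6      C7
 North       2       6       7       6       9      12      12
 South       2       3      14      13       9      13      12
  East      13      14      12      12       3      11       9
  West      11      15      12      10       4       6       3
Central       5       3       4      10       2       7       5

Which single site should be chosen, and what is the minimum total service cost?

Choose Central only; total service cost 36.

With exactly 1 open, each tenant uses its cheapest among the chosen.
{Central}: C1→Central 5, C2→Central 3, C3→Central 4, C4→Central 10, C5→Central 2, C6→Central 7, C7→Central 5. Service cost 36.
{North}: service cost 54
{West}: service cost 61
Among all 5 size-1 choices, {Central} is lowest.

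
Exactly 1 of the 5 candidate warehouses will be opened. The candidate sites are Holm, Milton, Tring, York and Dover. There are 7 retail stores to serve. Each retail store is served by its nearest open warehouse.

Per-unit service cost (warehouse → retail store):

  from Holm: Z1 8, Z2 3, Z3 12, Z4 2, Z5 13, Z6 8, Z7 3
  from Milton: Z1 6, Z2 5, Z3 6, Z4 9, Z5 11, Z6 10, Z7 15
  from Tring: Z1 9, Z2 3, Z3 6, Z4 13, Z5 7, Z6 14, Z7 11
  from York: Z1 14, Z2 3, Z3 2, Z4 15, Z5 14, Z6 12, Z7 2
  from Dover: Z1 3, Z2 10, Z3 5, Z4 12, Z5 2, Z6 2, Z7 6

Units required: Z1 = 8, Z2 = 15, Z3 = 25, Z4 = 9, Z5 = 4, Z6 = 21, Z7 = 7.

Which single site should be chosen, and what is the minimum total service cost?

Choose Dover only; total service cost 499.

With exactly 1 open, each retail store uses its cheapest among the chosen.
{Dover}: Z1→Dover 3·8=24, Z2→Dover 10·15=150, Z3→Dover 5·25=125, Z4→Dover 12·9=108, Z5→Dover 2·4=8, Z6→Dover 2·21=42, Z7→Dover 6·7=42. Service cost 499.
{York}: service cost 664
{Holm}: service cost 668
Among all 5 size-1 choices, {Dover} is lowest.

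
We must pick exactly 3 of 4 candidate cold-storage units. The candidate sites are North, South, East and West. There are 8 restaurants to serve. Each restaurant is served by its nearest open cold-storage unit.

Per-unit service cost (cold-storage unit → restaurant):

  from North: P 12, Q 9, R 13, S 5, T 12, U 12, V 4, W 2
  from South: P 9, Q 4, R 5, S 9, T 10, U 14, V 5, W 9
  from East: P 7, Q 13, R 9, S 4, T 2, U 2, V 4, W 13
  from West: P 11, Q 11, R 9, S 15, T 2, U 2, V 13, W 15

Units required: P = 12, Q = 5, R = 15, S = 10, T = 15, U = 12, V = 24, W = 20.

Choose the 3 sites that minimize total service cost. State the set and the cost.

With exactly 3 open, each restaurant uses its cheapest among the chosen.
{North, South, East}: P→East 7·12=84, Q→South 4·5=20, R→South 5·15=75, S→East 4·10=40, T→East 2·15=30, U→East 2·12=24, V→North 4·24=96, W→North 2·20=40. Service cost 409.
{North, South, West}: service cost 443
{North, East, West}: service cost 494
Among all 4 size-3 choices, {North, South, East} is lowest.

Choose North, South and East; total service cost 409.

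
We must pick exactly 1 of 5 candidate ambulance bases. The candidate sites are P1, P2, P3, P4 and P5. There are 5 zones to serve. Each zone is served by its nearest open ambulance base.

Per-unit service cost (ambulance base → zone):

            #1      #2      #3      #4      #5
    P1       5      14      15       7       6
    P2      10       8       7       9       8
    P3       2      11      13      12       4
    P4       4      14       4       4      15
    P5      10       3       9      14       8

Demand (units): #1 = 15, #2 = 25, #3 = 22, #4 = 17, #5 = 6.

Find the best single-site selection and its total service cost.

Choose P4 only; total service cost 656.

With exactly 1 open, each zone uses its cheapest among the chosen.
{P4}: #1→P4 4·15=60, #2→P4 14·25=350, #3→P4 4·22=88, #4→P4 4·17=68, #5→P4 15·6=90. Service cost 656.
{P2}: service cost 705
{P5}: service cost 709
Among all 5 size-1 choices, {P4} is lowest.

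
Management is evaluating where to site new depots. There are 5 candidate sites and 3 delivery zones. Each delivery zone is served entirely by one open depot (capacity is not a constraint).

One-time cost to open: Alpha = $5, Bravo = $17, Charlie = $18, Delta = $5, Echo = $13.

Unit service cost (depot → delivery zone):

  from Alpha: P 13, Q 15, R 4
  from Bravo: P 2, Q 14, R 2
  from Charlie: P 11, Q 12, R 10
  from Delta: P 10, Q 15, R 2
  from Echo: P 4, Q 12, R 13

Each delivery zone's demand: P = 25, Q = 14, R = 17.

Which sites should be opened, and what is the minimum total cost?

Open Bravo and Echo; minimum total cost 282.

For any fixed open set, each delivery zone goes to its cheapest open site; total = fixed + service.
{Bravo, Echo}: P→Bravo 2·25=50, Q→Echo 12·14=168, R→Bravo 2·17=34. Service 252; fixed 30; total 282.
{Alpha, Bravo, Echo}: P→Bravo 2·25=50, Q→Echo 12·14=168, R→Bravo 2·17=34. Service 252; fixed 35; total 287.
{Bravo, Charlie}: service 252 + fixed 35 = 287
{Alpha, Bravo, Charlie, Delta, Echo}: service 252 + fixed 58 = 310
No other subset beats 282.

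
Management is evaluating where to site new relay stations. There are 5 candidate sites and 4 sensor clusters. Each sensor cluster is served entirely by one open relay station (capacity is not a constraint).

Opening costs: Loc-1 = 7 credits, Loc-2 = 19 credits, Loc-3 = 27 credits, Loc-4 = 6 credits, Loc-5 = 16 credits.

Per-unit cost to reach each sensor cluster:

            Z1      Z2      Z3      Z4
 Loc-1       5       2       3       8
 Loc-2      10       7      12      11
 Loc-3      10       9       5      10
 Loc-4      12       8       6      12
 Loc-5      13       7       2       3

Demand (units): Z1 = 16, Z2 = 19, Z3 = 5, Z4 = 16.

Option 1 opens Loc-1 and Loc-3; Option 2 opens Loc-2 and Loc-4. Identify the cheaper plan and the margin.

Option 1: {Loc-1, Loc-3}: Z1→Loc-1 5·16=80, Z2→Loc-1 2·19=38, Z3→Loc-1 3·5=15, Z4→Loc-1 8·16=128. Service 261; fixed 34; total 295.
Option 2: {Loc-2, Loc-4}: Z1→Loc-2 10·16=160, Z2→Loc-2 7·19=133, Z3→Loc-4 6·5=30, Z4→Loc-2 11·16=176. Service 499; fixed 25; total 524.
Difference: |295 − 524| = 229.

Option 1 is cheaper by 229.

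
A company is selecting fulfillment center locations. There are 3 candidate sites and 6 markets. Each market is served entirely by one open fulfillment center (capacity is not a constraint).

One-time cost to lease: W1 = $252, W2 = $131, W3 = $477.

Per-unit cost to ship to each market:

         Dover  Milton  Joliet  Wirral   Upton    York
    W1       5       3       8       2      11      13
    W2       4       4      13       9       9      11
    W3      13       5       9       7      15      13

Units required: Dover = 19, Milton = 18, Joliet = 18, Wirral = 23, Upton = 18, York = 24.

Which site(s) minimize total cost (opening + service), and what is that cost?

For any fixed open set, each market goes to its cheapest open site; total = fixed + service.
{W1}: Dover→W1 5·19=95, Milton→W1 3·18=54, Joliet→W1 8·18=144, Wirral→W1 2·23=46, Upton→W1 11·18=198, York→W1 13·24=312. Service 849; fixed 252; total 1101.
{W1, W2}: service 746 + fixed 383 = 1129
{W2}: Dover→W2 4·19=76, Milton→W2 4·18=72, Joliet→W2 13·18=234, Wirral→W2 9·23=207, Upton→W2 9·18=162, York→W2 11·24=264. Service 1015; fixed 131; total 1146.
{W1, W2, W3}: Dover→W2 4·19=76, Milton→W1 3·18=54, Joliet→W1 8·18=144, Wirral→W1 2·23=46, Upton→W2 9·18=162, York→W2 11·24=264. Service 746; fixed 860; total 1606.
(All 7 nonempty subsets were checked; W1 only is lowest.)

Open W1 only; minimum total cost 1101.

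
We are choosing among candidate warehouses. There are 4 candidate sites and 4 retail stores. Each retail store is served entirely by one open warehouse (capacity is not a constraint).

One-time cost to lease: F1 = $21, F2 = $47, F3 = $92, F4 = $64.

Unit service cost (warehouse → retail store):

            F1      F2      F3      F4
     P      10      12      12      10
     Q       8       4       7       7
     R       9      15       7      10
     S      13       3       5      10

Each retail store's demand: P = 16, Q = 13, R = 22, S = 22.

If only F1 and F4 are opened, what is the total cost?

Each retail store is assigned to its cheapest site among the open ones.
{F1, F4}: P→F1 10·16=160, Q→F4 7·13=91, R→F1 9·22=198, S→F4 10·22=220. Service 669; fixed 85; total 754.

Total cost: 754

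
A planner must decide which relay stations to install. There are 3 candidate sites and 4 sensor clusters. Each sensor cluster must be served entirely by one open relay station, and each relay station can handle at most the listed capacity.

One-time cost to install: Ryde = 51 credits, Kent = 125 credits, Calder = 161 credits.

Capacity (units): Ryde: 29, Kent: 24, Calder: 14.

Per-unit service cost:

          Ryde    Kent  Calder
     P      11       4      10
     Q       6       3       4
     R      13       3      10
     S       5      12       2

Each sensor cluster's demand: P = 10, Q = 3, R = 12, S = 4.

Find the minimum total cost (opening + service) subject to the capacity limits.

Open {Ryde, Kent}: P→Kent 4·10=40, Q→Ryde 6·3=18, R→Kent 3·12=36, S→Ryde 5·4=20.
Loads: Ryde carries 7/29, Kent carries 22/24. Service 114; fixed 176; total 290.
Next best feasible plan costs 351.

Minimum total cost: 290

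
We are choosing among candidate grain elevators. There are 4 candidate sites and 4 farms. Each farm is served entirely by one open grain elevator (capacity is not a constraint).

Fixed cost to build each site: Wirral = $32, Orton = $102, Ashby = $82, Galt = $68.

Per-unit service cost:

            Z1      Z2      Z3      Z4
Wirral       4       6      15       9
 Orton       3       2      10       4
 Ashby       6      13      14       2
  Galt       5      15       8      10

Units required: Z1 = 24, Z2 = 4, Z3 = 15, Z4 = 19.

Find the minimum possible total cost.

Minimum total cost: 408

For any fixed open set, each farm goes to its cheapest open site; total = fixed + service.
{Orton}: Z1→Orton 3·24=72, Z2→Orton 2·4=8, Z3→Orton 10·15=150, Z4→Orton 4·19=76. Service 306; fixed 102; total 408.
{Wirral, Orton}: Z1→Orton 3·24=72, Z2→Orton 2·4=8, Z3→Orton 10·15=150, Z4→Orton 4·19=76. Service 306; fixed 134; total 440.
{Orton, Galt}: Z1→Orton 3·24=72, Z2→Orton 2·4=8, Z3→Galt 8·15=120, Z4→Orton 4·19=76. Service 276; fixed 170; total 446.
{Wirral, Orton, Ashby, Galt}: Z1→Orton 3·24=72, Z2→Orton 2·4=8, Z3→Galt 8·15=120, Z4→Ashby 2·19=38. Service 238; fixed 284; total 522.
(All 15 nonempty subsets were checked; Orton only is lowest.)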